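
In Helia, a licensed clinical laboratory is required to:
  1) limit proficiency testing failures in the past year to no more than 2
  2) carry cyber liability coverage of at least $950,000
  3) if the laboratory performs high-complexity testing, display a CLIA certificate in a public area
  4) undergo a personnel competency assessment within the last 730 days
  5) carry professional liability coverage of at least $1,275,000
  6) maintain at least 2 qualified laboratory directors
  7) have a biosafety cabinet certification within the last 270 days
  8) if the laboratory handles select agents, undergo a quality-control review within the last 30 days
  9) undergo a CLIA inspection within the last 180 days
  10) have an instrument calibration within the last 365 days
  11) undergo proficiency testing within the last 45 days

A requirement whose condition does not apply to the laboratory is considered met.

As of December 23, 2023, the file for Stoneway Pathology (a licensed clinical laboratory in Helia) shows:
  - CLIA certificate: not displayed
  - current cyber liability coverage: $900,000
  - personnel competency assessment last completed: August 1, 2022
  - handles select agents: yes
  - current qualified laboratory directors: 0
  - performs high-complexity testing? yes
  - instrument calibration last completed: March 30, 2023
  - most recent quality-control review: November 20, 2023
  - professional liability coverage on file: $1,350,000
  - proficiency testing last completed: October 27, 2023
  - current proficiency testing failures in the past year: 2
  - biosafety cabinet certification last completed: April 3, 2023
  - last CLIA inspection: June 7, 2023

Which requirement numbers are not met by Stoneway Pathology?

2, 3, 6, 8, 9, 11

1. proficiency testing failures in the past year 2 ≤ 2 → met
2. cyber liability coverage $900,000 < $950,000 → not met
3. condition 'performs high-complexity testing' holds; CLIA certificate absent → not met
4. personnel competency assessment 509 days ago vs limit 730 → met
5. professional liability coverage $1,350,000 ≥ $1,275,000 → met
6. qualified laboratory directors 0 < 2 → not met
7. biosafety cabinet certification 264 days ago vs limit 270 → met
8. condition 'handles select agents' holds; quality-control review 33 days ago vs limit 30 → not met
9. CLIA inspection 199 days ago vs limit 180 → not met
10. instrument calibration 268 days ago vs limit 365 → met
11. proficiency testing 57 days ago vs limit 45 → not met
Not met: 2, 3, 6, 8, 9, 11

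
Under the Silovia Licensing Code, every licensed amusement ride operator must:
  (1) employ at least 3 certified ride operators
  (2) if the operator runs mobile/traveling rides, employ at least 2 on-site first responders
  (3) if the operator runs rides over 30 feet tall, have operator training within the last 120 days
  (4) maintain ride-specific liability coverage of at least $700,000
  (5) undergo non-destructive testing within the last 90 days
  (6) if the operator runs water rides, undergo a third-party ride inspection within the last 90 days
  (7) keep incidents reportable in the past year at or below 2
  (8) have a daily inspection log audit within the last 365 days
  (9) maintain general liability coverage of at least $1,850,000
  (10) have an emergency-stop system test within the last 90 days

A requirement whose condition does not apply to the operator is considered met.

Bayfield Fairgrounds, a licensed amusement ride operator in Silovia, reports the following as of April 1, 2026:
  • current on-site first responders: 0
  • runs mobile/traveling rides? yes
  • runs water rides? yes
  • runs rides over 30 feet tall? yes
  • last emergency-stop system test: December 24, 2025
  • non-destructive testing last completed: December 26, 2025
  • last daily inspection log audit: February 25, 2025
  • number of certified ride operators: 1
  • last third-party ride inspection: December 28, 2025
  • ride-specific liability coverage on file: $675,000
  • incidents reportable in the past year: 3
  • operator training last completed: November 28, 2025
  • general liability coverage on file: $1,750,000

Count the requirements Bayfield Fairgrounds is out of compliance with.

10

1. certified ride operators 1 < 3 → not met
2. condition 'runs mobile/traveling rides' holds; on-site first responders 0 < 2 → not met
3. condition 'runs rides over 30 feet tall' holds; operator training 124 days ago vs limit 120 → not met
4. ride-specific liability coverage $675,000 < $700,000 → not met
5. non-destructive testing 96 days ago vs limit 90 → not met
6. condition 'runs water rides' holds; third-party ride inspection 94 days ago vs limit 90 → not met
7. incidents reportable in the past year 3 > 2 → not met
8. daily inspection log audit 400 days ago vs limit 365 → not met
9. general liability coverage $1,750,000 < $1,850,000 → not met
10. emergency-stop system test 98 days ago vs limit 90 → not met
Not met: 10 of 10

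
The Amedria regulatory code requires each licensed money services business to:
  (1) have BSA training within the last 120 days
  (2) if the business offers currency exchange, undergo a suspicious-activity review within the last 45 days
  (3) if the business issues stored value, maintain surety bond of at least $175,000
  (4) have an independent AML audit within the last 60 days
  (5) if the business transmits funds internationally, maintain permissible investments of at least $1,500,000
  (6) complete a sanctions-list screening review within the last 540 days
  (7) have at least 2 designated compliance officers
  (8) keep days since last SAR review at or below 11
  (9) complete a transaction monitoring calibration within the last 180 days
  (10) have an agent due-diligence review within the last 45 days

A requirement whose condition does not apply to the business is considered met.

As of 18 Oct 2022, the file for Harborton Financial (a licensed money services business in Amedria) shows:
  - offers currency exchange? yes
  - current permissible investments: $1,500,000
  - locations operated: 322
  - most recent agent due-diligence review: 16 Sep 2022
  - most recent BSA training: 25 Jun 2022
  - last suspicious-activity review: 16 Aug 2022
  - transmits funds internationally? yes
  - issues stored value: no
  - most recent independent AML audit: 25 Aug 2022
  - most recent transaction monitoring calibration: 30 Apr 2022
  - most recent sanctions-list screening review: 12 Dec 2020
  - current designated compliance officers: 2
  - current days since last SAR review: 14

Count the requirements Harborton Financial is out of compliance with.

3

1. BSA training 115 days ago vs limit 120 → met
2. condition 'offers currency exchange' holds; suspicious-activity review 63 days ago vs limit 45 → not met
3. condition 'issues stored value' does not hold → requirement n/a → met
4. independent AML audit 54 days ago vs limit 60 → met
5. condition 'transmits funds internationally' holds; permissible investments $1,500,000 ≥ $1,500,000 → met
6. sanctions-list screening review 675 days ago vs limit 540 → not met
7. designated compliance officers 2 ≥ 2 → met
8. days since last SAR review 14 > 11 → not met
9. transaction monitoring calibration 171 days ago vs limit 180 → met
10. agent due-diligence review 32 days ago vs limit 45 → met
Not met: 3 of 10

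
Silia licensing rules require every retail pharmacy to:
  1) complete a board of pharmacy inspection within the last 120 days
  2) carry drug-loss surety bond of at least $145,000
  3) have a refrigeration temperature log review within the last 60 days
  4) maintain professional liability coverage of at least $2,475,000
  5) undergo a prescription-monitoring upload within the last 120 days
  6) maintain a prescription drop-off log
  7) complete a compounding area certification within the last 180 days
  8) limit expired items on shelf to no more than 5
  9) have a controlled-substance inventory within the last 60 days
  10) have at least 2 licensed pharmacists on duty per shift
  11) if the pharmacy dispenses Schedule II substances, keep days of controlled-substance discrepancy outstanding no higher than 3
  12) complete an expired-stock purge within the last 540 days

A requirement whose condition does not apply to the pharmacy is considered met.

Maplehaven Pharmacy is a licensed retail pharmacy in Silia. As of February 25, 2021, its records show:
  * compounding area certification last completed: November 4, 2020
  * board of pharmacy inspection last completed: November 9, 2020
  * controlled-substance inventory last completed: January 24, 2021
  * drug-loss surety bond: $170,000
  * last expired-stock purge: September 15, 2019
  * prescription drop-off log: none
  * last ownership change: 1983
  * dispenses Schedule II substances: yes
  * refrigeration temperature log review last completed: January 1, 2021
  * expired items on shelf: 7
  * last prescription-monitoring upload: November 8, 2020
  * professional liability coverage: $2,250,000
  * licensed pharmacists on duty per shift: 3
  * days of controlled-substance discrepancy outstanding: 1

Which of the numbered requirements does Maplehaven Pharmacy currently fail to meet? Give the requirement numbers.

1. board of pharmacy inspection 108 days ago vs limit 120 → met
2. drug-loss surety bond $170,000 ≥ $145,000 → met
3. refrigeration temperature log review 55 days ago vs limit 60 → met
4. professional liability coverage $2,250,000 < $2,475,000 → not met
5. prescription-monitoring upload 109 days ago vs limit 120 → met
6. prescription drop-off log absent → not met
7. compounding area certification 113 days ago vs limit 180 → met
8. expired items on shelf 7 > 5 → not met
9. controlled-substance inventory 32 days ago vs limit 60 → met
10. licensed pharmacists on duty per shift 3 ≥ 2 → met
11. condition 'dispenses Schedule II substances' holds; days of controlled-substance discrepancy outstanding 1 ≤ 3 → met
12. expired-stock purge 529 days ago vs limit 540 → met
Not met: 4, 6, 8

4, 6, 8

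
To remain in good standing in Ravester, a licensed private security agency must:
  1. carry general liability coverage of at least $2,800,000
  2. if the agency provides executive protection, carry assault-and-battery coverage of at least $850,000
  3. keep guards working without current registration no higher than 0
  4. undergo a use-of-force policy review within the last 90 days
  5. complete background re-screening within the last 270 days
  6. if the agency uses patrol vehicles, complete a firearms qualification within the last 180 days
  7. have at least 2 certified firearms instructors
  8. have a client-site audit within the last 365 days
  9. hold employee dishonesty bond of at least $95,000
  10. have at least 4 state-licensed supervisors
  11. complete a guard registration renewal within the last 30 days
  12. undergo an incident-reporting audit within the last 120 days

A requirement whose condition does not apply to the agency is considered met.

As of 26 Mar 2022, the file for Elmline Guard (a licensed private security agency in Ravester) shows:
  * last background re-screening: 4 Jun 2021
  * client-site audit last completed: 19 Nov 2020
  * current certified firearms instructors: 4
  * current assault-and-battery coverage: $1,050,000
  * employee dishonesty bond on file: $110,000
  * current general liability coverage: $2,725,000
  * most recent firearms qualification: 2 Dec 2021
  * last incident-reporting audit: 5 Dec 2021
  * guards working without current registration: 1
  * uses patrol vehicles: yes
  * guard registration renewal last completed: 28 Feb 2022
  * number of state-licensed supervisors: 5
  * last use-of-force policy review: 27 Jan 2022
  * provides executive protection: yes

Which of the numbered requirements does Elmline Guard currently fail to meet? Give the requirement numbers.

1. general liability coverage $2,725,000 < $2,800,000 → not met
2. condition 'provides executive protection' holds; assault-and-battery coverage $1,050,000 ≥ $850,000 → met
3. guards working without current registration 1 > 0 → not met
4. use-of-force policy review 58 days ago vs limit 90 → met
5. background re-screening 295 days ago vs limit 270 → not met
6. condition 'uses patrol vehicles' holds; firearms qualification 114 days ago vs limit 180 → met
7. certified firearms instructors 4 ≥ 2 → met
8. client-site audit 492 days ago vs limit 365 → not met
9. employee dishonesty bond $110,000 ≥ $95,000 → met
10. state-licensed supervisors 5 ≥ 4 → met
11. guard registration renewal 26 days ago vs limit 30 → met
12. incident-reporting audit 111 days ago vs limit 120 → met
Not met: 1, 3, 5, 8

1, 3, 5, 8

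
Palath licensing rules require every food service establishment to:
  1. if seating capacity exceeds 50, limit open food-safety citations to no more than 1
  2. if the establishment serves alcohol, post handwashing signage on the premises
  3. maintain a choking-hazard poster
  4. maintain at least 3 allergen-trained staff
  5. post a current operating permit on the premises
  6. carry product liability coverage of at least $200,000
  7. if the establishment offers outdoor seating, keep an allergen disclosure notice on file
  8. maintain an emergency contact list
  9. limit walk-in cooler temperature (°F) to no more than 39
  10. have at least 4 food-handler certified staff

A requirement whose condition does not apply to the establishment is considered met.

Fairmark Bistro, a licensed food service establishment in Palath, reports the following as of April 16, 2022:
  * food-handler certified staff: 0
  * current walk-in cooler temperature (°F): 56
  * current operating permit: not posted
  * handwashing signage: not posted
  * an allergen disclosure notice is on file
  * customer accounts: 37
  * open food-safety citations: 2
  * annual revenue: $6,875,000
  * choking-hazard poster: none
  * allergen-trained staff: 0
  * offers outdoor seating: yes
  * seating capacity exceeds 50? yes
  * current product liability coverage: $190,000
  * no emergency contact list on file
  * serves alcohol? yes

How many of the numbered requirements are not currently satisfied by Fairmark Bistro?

9

1. condition 'seating capacity exceeds 50' holds; open food-safety citations 2 > 1 → not met
2. condition 'serves alcohol' holds; handwashing signage absent → not met
3. choking-hazard poster absent → not met
4. allergen-trained staff 0 < 3 → not met
5. current operating permit absent → not met
6. product liability coverage $190,000 < $200,000 → not met
7. condition 'offers outdoor seating' holds; allergen disclosure notice present → met
8. emergency contact list absent → not met
9. walk-in cooler temperature (°F) 56 > 39 → not met
10. food-handler certified staff 0 < 4 → not met
Not met: 9 of 10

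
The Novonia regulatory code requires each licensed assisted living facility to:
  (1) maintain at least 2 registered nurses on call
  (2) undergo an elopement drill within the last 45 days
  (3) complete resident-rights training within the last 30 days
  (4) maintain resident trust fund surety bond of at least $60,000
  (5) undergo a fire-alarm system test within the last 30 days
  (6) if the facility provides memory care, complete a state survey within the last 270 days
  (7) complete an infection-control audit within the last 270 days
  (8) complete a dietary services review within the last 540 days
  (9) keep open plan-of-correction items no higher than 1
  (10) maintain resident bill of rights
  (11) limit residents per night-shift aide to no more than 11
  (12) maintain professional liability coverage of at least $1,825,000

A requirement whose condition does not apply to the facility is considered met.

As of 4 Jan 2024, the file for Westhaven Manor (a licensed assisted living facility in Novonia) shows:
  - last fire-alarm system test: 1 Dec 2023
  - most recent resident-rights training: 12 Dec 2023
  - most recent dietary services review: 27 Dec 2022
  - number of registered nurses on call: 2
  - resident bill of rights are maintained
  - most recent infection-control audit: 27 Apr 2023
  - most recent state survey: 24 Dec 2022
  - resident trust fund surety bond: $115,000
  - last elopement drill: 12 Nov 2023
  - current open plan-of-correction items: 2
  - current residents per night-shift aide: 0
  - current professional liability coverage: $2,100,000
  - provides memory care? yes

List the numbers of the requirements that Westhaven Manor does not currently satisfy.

1. registered nurses on call 2 ≥ 2 → met
2. elopement drill 53 days ago vs limit 45 → not met
3. resident-rights training 23 days ago vs limit 30 → met
4. resident trust fund surety bond $115,000 ≥ $60,000 → met
5. fire-alarm system test 34 days ago vs limit 30 → not met
6. condition 'provides memory care' holds; state survey 376 days ago vs limit 270 → not met
7. infection-control audit 252 days ago vs limit 270 → met
8. dietary services review 373 days ago vs limit 540 → met
9. open plan-of-correction items 2 > 1 → not met
10. resident bill of rights present → met
11. residents per night-shift aide 0 ≤ 11 → met
12. professional liability coverage $2,100,000 ≥ $1,825,000 → met
Not met: 2, 5, 6, 9

2, 5, 6, 9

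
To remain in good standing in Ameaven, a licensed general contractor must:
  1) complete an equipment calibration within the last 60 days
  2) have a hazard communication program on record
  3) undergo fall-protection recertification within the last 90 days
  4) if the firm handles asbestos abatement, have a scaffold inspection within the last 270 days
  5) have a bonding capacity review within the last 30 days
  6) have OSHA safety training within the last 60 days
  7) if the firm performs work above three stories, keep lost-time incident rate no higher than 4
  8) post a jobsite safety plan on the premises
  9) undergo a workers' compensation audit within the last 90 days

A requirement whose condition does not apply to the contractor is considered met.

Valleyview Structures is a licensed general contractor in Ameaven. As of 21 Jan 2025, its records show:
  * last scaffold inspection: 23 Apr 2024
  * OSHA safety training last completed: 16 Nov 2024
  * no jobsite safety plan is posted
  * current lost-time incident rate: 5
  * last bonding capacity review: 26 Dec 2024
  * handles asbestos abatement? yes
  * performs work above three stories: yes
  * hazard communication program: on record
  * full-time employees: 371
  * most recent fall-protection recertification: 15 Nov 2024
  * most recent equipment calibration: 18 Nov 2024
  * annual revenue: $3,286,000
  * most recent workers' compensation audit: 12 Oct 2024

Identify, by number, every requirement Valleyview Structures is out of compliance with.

1. equipment calibration 64 days ago vs limit 60 → not met
2. hazard communication program present → met
3. fall-protection recertification 67 days ago vs limit 90 → met
4. condition 'handles asbestos abatement' holds; scaffold inspection 273 days ago vs limit 270 → not met
5. bonding capacity review 26 days ago vs limit 30 → met
6. OSHA safety training 66 days ago vs limit 60 → not met
7. condition 'performs work above three stories' holds; lost-time incident rate 5 > 4 → not met
8. jobsite safety plan absent → not met
9. workers' compensation audit 101 days ago vs limit 90 → not met
Not met: 1, 4, 6, 7, 8, 9

1, 4, 6, 7, 8, 9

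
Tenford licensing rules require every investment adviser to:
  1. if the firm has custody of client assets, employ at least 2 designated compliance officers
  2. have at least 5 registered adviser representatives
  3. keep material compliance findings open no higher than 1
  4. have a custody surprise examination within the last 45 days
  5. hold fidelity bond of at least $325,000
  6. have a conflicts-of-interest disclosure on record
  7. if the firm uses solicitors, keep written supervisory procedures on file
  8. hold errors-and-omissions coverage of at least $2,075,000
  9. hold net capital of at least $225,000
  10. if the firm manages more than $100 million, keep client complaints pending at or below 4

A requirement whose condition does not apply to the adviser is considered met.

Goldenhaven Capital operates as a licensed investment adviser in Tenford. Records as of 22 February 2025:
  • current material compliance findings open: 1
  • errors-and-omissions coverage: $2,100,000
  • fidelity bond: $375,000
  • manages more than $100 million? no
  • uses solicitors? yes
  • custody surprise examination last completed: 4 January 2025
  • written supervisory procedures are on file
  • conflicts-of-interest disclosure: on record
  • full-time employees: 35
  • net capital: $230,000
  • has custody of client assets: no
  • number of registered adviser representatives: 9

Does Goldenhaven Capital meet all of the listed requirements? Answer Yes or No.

No

1. condition 'has custody of client assets' does not hold → requirement n/a → met
2. registered adviser representatives 9 ≥ 5 → met
3. material compliance findings open 1 ≤ 1 → met
4. custody surprise examination 49 days ago vs limit 45 → not met
5. fidelity bond $375,000 ≥ $325,000 → met
6. conflicts-of-interest disclosure present → met
7. condition 'uses solicitors' holds; written supervisory procedures present → met
8. errors-and-omissions coverage $2,100,000 ≥ $2,075,000 → met
9. net capital $230,000 ≥ $225,000 → met
10. condition 'manages more than $100 million' does not hold → requirement n/a → met
Not met: 4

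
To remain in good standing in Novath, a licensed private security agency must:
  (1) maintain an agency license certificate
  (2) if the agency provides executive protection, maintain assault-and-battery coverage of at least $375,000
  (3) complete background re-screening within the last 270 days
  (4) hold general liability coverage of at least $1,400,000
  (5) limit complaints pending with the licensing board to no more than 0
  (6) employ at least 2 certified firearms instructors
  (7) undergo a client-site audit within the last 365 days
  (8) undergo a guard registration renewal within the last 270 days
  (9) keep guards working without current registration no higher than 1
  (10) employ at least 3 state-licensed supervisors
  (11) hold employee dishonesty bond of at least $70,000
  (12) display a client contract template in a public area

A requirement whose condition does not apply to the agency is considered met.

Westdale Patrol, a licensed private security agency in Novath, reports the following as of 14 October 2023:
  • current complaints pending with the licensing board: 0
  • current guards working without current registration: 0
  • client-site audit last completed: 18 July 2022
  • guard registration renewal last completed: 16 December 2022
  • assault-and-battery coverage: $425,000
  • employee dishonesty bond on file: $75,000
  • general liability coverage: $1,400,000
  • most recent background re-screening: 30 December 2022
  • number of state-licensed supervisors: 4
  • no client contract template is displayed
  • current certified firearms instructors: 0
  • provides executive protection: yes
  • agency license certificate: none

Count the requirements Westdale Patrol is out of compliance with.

1. agency license certificate absent → not met
2. condition 'provides executive protection' holds; assault-and-battery coverage $425,000 ≥ $375,000 → met
3. background re-screening 288 days ago vs limit 270 → not met
4. general liability coverage $1,400,000 ≥ $1,400,000 → met
5. complaints pending with the licensing board 0 ≤ 0 → met
6. certified firearms instructors 0 < 2 → not met
7. client-site audit 453 days ago vs limit 365 → not met
8. guard registration renewal 302 days ago vs limit 270 → not met
9. guards working without current registration 0 ≤ 1 → met
10. state-licensed supervisors 4 ≥ 3 → met
11. employee dishonesty bond $75,000 ≥ $70,000 → met
12. client contract template absent → not met
Not met: 6 of 12

6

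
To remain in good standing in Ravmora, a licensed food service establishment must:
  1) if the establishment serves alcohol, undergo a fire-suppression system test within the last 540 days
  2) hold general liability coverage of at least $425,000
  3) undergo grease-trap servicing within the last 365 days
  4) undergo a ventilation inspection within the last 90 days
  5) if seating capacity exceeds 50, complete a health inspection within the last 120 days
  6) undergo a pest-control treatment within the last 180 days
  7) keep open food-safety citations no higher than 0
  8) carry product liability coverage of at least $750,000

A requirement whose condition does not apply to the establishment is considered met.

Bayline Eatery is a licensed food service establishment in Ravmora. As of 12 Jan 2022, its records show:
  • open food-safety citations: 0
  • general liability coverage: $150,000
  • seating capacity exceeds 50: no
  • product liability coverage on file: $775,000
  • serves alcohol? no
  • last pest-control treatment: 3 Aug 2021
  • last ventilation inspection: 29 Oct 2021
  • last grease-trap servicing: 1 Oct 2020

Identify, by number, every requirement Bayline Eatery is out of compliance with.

2, 3

1. condition 'serves alcohol' does not hold → requirement n/a → met
2. general liability coverage $150,000 < $425,000 → not met
3. grease-trap servicing 468 days ago vs limit 365 → not met
4. ventilation inspection 75 days ago vs limit 90 → met
5. condition 'seating capacity exceeds 50' does not hold → requirement n/a → met
6. pest-control treatment 162 days ago vs limit 180 → met
7. open food-safety citations 0 ≤ 0 → met
8. product liability coverage $775,000 ≥ $750,000 → met
Not met: 2, 3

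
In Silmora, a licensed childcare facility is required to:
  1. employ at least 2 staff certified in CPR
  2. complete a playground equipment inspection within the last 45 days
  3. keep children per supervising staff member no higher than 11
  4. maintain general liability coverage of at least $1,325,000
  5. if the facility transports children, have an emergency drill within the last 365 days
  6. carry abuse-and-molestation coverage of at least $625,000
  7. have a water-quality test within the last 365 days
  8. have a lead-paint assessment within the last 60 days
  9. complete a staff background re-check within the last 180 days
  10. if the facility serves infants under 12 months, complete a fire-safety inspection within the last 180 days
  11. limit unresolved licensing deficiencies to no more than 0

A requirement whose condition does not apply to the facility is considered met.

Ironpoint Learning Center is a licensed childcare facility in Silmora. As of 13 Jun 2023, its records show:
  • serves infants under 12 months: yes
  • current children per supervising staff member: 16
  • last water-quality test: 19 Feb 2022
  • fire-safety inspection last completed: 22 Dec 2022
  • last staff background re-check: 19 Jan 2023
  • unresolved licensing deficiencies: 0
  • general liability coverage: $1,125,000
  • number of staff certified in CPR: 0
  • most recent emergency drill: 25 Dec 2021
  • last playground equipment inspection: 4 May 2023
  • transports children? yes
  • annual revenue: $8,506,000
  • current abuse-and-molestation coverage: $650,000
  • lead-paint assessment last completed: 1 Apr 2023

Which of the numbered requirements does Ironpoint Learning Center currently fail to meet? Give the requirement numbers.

1. staff certified in CPR 0 < 2 → not met
2. playground equipment inspection 40 days ago vs limit 45 → met
3. children per supervising staff member 16 > 11 → not met
4. general liability coverage $1,125,000 < $1,325,000 → not met
5. condition 'transports children' holds; emergency drill 535 days ago vs limit 365 → not met
6. abuse-and-molestation coverage $650,000 ≥ $625,000 → met
7. water-quality test 479 days ago vs limit 365 → not met
8. lead-paint assessment 73 days ago vs limit 60 → not met
9. staff background re-check 145 days ago vs limit 180 → met
10. condition 'serves infants under 12 months' holds; fire-safety inspection 173 days ago vs limit 180 → met
11. unresolved licensing deficiencies 0 ≤ 0 → met
Not met: 1, 3, 4, 5, 7, 8

1, 3, 4, 5, 7, 8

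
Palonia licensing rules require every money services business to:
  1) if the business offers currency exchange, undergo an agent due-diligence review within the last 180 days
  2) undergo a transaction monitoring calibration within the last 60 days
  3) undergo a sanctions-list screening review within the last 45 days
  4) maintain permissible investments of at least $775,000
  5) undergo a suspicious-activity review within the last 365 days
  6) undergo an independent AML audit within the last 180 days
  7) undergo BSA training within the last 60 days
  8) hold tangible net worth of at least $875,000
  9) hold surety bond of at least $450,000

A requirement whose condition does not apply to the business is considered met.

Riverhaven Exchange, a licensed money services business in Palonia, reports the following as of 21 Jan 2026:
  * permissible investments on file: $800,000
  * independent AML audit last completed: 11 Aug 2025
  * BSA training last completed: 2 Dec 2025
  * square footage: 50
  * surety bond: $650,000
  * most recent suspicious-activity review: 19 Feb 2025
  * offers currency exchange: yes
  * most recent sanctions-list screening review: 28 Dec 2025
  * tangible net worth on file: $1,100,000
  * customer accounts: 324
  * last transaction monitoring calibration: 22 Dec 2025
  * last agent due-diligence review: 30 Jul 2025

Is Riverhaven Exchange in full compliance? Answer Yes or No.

Yes

1. condition 'offers currency exchange' holds; agent due-diligence review 175 days ago vs limit 180 → met
2. transaction monitoring calibration 30 days ago vs limit 60 → met
3. sanctions-list screening review 24 days ago vs limit 45 → met
4. permissible investments $800,000 ≥ $775,000 → met
5. suspicious-activity review 336 days ago vs limit 365 → met
6. independent AML audit 163 days ago vs limit 180 → met
7. BSA training 50 days ago vs limit 60 → met
8. tangible net worth $1,100,000 ≥ $875,000 → met
9. surety bond $650,000 ≥ $450,000 → met
All met.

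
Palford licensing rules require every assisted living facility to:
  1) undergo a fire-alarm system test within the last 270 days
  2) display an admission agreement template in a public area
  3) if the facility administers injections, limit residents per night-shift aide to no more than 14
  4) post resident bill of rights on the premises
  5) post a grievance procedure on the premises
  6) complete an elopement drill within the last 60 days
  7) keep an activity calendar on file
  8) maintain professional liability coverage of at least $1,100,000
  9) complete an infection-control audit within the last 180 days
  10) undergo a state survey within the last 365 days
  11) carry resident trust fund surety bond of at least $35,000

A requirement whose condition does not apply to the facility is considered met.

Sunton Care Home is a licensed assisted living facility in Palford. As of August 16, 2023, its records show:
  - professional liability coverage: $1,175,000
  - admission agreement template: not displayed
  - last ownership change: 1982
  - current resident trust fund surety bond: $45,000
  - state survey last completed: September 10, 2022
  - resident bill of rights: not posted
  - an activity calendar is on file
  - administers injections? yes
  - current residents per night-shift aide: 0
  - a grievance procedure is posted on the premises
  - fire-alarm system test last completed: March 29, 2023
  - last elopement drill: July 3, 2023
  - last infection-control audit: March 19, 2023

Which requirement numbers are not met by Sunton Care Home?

1. fire-alarm system test 140 days ago vs limit 270 → met
2. admission agreement template absent → not met
3. condition 'administers injections' holds; residents per night-shift aide 0 ≤ 14 → met
4. resident bill of rights absent → not met
5. grievance procedure present → met
6. elopement drill 44 days ago vs limit 60 → met
7. activity calendar present → met
8. professional liability coverage $1,175,000 ≥ $1,100,000 → met
9. infection-control audit 150 days ago vs limit 180 → met
10. state survey 340 days ago vs limit 365 → met
11. resident trust fund surety bond $45,000 ≥ $35,000 → met
Not met: 2, 4

2, 4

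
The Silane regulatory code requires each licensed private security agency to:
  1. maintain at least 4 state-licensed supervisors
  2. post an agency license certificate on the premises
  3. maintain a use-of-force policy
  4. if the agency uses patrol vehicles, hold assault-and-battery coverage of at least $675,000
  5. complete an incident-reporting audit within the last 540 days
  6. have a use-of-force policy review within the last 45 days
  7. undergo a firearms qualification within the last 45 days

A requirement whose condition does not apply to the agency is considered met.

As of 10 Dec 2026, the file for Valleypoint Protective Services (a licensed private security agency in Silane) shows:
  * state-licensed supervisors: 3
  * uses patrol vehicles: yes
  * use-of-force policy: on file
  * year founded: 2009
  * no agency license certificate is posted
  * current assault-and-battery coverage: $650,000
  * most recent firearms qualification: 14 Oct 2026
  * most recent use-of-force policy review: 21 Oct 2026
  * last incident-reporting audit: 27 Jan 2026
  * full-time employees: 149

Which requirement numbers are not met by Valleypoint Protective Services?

1. state-licensed supervisors 3 < 4 → not met
2. agency license certificate absent → not met
3. use-of-force policy present → met
4. condition 'uses patrol vehicles' holds; assault-and-battery coverage $650,000 < $675,000 → not met
5. incident-reporting audit 317 days ago vs limit 540 → met
6. use-of-force policy review 50 days ago vs limit 45 → not met
7. firearms qualification 57 days ago vs limit 45 → not met
Not met: 1, 2, 4, 6, 7

1, 2, 4, 6, 7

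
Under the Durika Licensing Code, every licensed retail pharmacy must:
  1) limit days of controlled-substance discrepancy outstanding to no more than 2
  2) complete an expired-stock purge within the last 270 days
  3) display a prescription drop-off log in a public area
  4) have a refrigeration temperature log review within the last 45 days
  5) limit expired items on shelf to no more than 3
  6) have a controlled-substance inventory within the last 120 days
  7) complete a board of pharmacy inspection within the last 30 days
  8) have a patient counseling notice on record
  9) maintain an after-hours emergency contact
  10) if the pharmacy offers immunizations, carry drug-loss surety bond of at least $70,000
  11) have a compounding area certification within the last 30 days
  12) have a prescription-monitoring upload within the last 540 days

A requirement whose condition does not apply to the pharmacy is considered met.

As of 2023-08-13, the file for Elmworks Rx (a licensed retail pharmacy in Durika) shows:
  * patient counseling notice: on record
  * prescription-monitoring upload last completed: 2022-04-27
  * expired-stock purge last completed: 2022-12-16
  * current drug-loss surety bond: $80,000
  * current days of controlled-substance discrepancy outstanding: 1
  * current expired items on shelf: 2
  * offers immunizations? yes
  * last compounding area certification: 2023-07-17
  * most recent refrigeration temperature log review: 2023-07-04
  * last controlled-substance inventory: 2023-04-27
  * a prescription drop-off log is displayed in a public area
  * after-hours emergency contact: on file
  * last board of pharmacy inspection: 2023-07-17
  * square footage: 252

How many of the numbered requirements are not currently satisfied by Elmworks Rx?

0

1. days of controlled-substance discrepancy outstanding 1 ≤ 2 → met
2. expired-stock purge 240 days ago vs limit 270 → met
3. prescription drop-off log present → met
4. refrigeration temperature log review 40 days ago vs limit 45 → met
5. expired items on shelf 2 ≤ 3 → met
6. controlled-substance inventory 108 days ago vs limit 120 → met
7. board of pharmacy inspection 27 days ago vs limit 30 → met
8. patient counseling notice present → met
9. after-hours emergency contact present → met
10. condition 'offers immunizations' holds; drug-loss surety bond $80,000 ≥ $70,000 → met
11. compounding area certification 27 days ago vs limit 30 → met
12. prescription-monitoring upload 473 days ago vs limit 540 → met
Not met: 0 of 12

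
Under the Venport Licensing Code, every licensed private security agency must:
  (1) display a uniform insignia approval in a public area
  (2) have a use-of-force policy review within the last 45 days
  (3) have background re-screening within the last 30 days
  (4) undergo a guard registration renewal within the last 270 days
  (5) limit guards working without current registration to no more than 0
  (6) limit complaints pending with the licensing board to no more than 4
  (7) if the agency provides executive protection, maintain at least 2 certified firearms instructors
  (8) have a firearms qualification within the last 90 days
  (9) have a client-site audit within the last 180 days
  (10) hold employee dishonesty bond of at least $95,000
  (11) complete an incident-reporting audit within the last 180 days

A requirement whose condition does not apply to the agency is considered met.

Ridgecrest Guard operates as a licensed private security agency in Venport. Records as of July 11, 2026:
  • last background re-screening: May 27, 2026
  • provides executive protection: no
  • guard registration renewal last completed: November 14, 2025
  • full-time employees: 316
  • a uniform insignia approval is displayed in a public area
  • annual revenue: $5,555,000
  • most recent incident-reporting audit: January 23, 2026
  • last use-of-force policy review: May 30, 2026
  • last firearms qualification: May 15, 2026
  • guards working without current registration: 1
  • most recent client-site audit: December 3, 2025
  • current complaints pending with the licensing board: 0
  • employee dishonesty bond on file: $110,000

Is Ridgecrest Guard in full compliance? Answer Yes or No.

No

1. uniform insignia approval present → met
2. use-of-force policy review 42 days ago vs limit 45 → met
3. background re-screening 45 days ago vs limit 30 → not met
4. guard registration renewal 239 days ago vs limit 270 → met
5. guards working without current registration 1 > 0 → not met
6. complaints pending with the licensing board 0 ≤ 4 → met
7. condition 'provides executive protection' does not hold → requirement n/a → met
8. firearms qualification 57 days ago vs limit 90 → met
9. client-site audit 220 days ago vs limit 180 → not met
10. employee dishonesty bond $110,000 ≥ $95,000 → met
11. incident-reporting audit 169 days ago vs limit 180 → met
Not met: 3, 5, 9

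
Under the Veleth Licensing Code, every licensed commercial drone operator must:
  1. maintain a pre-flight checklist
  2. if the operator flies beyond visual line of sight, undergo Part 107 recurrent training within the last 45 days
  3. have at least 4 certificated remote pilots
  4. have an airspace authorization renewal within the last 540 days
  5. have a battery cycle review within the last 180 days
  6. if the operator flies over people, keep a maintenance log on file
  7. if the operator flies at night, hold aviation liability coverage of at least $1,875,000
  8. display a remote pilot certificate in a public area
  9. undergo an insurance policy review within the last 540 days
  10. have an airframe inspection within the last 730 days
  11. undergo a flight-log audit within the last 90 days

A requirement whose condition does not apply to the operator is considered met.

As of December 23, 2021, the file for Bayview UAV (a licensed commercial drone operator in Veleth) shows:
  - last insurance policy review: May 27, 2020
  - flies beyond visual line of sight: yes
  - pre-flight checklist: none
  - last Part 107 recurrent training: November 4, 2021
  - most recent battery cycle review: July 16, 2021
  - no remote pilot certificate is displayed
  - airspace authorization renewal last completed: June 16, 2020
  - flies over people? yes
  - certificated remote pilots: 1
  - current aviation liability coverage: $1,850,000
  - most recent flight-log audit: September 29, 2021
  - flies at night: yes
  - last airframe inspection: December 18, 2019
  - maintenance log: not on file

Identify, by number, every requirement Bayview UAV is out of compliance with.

1. pre-flight checklist absent → not met
2. condition 'flies beyond visual line of sight' holds; Part 107 recurrent training 49 days ago vs limit 45 → not met
3. certificated remote pilots 1 < 4 → not met
4. airspace authorization renewal 555 days ago vs limit 540 → not met
5. battery cycle review 160 days ago vs limit 180 → met
6. condition 'flies over people' holds; maintenance log absent → not met
7. condition 'flies at night' holds; aviation liability coverage $1,850,000 < $1,875,000 → not met
8. remote pilot certificate absent → not met
9. insurance policy review 575 days ago vs limit 540 → not met
10. airframe inspection 736 days ago vs limit 730 → not met
11. flight-log audit 85 days ago vs limit 90 → met
Not met: 1, 2, 3, 4, 6, 7, 8, 9, 10

1, 2, 3, 4, 6, 7, 8, 9, 10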